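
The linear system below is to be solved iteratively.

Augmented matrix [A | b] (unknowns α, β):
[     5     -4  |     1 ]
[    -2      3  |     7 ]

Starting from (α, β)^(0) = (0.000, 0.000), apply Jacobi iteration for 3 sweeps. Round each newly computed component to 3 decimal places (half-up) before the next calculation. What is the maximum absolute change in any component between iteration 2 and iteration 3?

Iteration 1:
  α = (1 - (-4)·0.000) / (5) = 0.200
  β = (7 - (-2)·0.000) / (3) = 2.333
Iteration 2:
  α = (1 - (-4)·2.333) / (5) = 2.066
  β = (7 - (-2)·0.200) / (3) = 2.467
Iteration 3:
  α = (1 - (-4)·2.467) / (5) = 2.174
  β = (7 - (-2)·2.066) / (3) = 3.711
Change: (0.108, 1.244) → max |·| = 1.244

1.244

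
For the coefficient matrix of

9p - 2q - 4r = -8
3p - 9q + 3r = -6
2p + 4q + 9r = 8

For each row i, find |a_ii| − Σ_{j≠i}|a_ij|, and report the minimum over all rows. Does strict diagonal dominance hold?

3

row 1: |9| − (2+4) = 3
row 2: |-9| − (3+3) = 3
row 3: |9| − (2+4) = 3
minimum over rows = 3 → strictly diagonally dominant (convergence guaranteed)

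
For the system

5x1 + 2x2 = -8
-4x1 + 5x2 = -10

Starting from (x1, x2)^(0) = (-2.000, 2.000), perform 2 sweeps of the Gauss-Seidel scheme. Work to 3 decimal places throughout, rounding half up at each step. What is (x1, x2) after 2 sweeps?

Iteration 1:
  x1 = (-8 - (2)·2.000) / (5) = -2.400
  x2 = (-10 - (-4)·-2.400) / (5) = -3.920
Iteration 2:
  x1 = (-8 - (2)·-3.920) / (5) = -0.032
  x2 = (-10 - (-4)·-0.032) / (5) = -2.026

(-0.032, -2.026)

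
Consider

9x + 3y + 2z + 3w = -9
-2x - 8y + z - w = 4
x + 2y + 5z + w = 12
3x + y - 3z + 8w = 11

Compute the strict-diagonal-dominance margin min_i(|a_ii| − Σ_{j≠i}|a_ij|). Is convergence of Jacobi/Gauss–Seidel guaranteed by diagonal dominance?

1

row 1: |9| − (3+2+3) = 1
row 2: |-8| − (2+1+1) = 4
row 3: |5| − (1+2+1) = 1
row 4: |8| − (3+1+3) = 1
minimum over rows = 1 → strictly diagonally dominant (convergence guaranteed)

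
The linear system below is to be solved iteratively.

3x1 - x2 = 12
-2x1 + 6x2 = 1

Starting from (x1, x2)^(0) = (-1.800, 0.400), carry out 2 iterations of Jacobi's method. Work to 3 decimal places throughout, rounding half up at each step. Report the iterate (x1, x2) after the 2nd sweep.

(3.856, 1.544)

Iteration 1:
  x1 = (12 - (-1)·0.400) / (3) = 4.133
  x2 = (1 - (-2)·-1.800) / (6) = -0.433
Iteration 2:
  x1 = (12 - (-1)·-0.433) / (3) = 3.856
  x2 = (1 - (-2)·4.133) / (6) = 1.544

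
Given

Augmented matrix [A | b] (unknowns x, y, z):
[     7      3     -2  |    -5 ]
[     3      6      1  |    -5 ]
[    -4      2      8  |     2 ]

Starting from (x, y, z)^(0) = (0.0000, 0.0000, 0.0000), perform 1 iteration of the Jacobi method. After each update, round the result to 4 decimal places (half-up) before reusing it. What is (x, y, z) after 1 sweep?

Iteration 1:
  x = (-5 - (3)·0.0000 - (-2)·0.0000) / (7) = -0.7143
  y = (-5 - (3)·0.0000 - (1)·0.0000) / (6) = -0.8333
  z = (2 - (-4)·0.0000 - (2)·0.0000) / (8) = 0.2500

(-0.7143, -0.8333, 0.2500)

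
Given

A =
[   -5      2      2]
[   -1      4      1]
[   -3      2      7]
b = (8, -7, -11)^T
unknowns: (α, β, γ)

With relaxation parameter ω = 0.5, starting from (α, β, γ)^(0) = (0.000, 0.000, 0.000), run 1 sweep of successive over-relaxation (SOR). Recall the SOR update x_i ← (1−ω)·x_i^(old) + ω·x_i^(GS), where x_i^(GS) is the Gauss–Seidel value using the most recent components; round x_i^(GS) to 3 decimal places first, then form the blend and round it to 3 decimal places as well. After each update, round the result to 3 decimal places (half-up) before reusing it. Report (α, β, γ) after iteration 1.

(-0.800, -0.975, -0.818)

Iteration 1:
  α: GS value = (8 - (2)·0.000 - (2)·0.000) / (-5) = -1.600;  α ← (1−ω)·0.000 + ω·-1.600 = -0.800
  β: GS value = (-7 - (-1)·-0.800 - (1)·0.000) / (4) = -1.950;  β ← (1−ω)·0.000 + ω·-1.950 = -0.975
  γ: GS value = (-11 - (-3)·-0.800 - (2)·-0.975) / (7) = -1.636;  γ ← (1−ω)·0.000 + ω·-1.636 = -0.818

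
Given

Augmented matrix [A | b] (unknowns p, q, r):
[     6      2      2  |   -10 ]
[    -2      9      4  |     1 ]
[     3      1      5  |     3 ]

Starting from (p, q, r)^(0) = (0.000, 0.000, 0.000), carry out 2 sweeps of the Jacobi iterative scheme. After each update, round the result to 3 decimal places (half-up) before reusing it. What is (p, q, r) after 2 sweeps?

(-1.904, -0.526, 1.578)

Iteration 1:
  p = (-10 - (2)·0.000 - (2)·0.000) / (6) = -1.667
  q = (1 - (-2)·0.000 - (4)·0.000) / (9) = 0.111
  r = (3 - (3)·0.000 - (1)·0.000) / (5) = 0.600
Iteration 2:
  p = (-10 - (2)·0.111 - (2)·0.600) / (6) = -1.904
  q = (1 - (-2)·-1.667 - (4)·0.600) / (9) = -0.526
  r = (3 - (3)·-1.667 - (1)·0.111) / (5) = 1.578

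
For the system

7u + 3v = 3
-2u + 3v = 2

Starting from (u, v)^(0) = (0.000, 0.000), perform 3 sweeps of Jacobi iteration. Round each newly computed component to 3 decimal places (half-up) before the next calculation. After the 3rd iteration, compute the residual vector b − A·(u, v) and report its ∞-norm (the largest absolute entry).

0.574

Iteration 1:
  u = (3 - (3)·0.000) / (7) = 0.429
  v = (2 - (-2)·0.000) / (3) = 0.667
Iteration 2:
  u = (3 - (3)·0.667) / (7) = 0.143
  v = (2 - (-2)·0.429) / (3) = 0.953
Iteration 3:
  u = (3 - (3)·0.953) / (7) = 0.020
  v = (2 - (-2)·0.143) / (3) = 0.762
Residual b − A·x = (0.574, -0.246); ∞-norm = 0.574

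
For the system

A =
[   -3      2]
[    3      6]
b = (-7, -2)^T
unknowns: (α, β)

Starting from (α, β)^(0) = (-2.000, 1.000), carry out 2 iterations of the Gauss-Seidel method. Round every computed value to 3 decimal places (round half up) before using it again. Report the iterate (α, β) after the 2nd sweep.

Iteration 1:
  α = (-7 - (2)·1.000) / (-3) = 3.000
  β = (-2 - (3)·3.000) / (6) = -1.833
Iteration 2:
  α = (-7 - (2)·-1.833) / (-3) = 1.111
  β = (-2 - (3)·1.111) / (6) = -0.889

(1.111, -0.889)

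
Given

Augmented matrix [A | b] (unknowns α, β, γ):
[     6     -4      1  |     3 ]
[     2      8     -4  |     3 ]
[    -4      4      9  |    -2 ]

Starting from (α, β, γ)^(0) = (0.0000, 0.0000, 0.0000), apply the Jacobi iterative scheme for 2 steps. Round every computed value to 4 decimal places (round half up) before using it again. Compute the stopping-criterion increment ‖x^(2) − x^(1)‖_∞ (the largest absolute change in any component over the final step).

Iteration 1:
  α = (3 - (-4)·0.0000 - (1)·0.0000) / (6) = 0.5000
  β = (3 - (2)·0.0000 - (-4)·0.0000) / (8) = 0.3750
  γ = (-2 - (-4)·0.0000 - (4)·0.0000) / (9) = -0.2222
Iteration 2:
  α = (3 - (-4)·0.3750 - (1)·-0.2222) / (6) = 0.7870
  β = (3 - (2)·0.5000 - (-4)·-0.2222) / (8) = 0.1389
  γ = (-2 - (-4)·0.5000 - (4)·0.3750) / (9) = -0.1667
Change: (0.2870, -0.2361, 0.0555) → max |·| = 0.2870

0.2870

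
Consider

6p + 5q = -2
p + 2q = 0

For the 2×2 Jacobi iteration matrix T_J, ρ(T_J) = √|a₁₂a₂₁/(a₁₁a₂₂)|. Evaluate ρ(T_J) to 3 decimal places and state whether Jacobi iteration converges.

a₁₂a₂₁/(a₁₁a₂₂) = (5)·(1) / ((6)·(2)) = 0.416667
ρ = √|0.416667| = √0.416667 = 0.645
ρ < 1, so Jacobi converges

0.645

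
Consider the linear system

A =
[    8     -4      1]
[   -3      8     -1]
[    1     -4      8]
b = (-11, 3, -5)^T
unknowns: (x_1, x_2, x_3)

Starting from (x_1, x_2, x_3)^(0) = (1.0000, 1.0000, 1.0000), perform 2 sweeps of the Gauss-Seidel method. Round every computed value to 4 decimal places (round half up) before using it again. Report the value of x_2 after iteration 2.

Iteration 1:
  x_1 = (-11 - (-4)·1.0000 - (1)·1.0000) / (8) = -1.0000
  x_2 = (3 - (-3)·-1.0000 - (-1)·1.0000) / (8) = 0.1250
  x_3 = (-5 - (1)·-1.0000 - (-4)·0.1250) / (8) = -0.4375
Iteration 2:
  x_1 = (-11 - (-4)·0.1250 - (1)·-0.4375) / (8) = -1.2578
  x_2 = (3 - (-3)·-1.2578 - (-1)·-0.4375) / (8) = -0.1514
  x_3 = (-5 - (1)·-1.2578 - (-4)·-0.1514) / (8) = -0.5435

-0.1514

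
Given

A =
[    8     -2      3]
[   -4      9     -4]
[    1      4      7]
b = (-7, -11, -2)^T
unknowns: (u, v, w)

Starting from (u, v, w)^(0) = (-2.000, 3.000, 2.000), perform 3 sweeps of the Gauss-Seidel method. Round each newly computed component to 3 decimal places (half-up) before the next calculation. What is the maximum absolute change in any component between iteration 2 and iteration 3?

0.432

Iteration 1:
  u = (-7 - (-2)·3.000 - (3)·2.000) / (8) = -0.875
  v = (-11 - (-4)·-0.875 - (-4)·2.000) / (9) = -0.722
  w = (-2 - (1)·-0.875 - (4)·-0.722) / (7) = 0.252
Iteration 2:
  u = (-7 - (-2)·-0.722 - (3)·0.252) / (8) = -1.150
  v = (-11 - (-4)·-1.150 - (-4)·0.252) / (9) = -1.621
  w = (-2 - (1)·-1.150 - (4)·-1.621) / (7) = 0.805
Iteration 3:
  u = (-7 - (-2)·-1.621 - (3)·0.805) / (8) = -1.582
  v = (-11 - (-4)·-1.582 - (-4)·0.805) / (9) = -1.568
  w = (-2 - (1)·-1.582 - (4)·-1.568) / (7) = 0.836
Change: (-0.432, 0.053, 0.031) → max |·| = 0.432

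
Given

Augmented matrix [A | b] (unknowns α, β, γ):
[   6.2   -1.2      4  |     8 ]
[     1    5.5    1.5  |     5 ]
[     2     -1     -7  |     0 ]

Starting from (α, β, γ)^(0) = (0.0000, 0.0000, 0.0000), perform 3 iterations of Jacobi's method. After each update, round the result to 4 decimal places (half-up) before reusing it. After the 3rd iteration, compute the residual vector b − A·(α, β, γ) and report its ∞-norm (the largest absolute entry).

0.4517

Iteration 1:
  α = (8 - (-1.2)·0.0000 - (4)·0.0000) / (6.2) = 1.2903
  β = (5 - (1)·0.0000 - (1.5)·0.0000) / (5.5) = 0.9091
  γ = (0 - (2)·0.0000 - (-1)·0.0000) / (-7) = 0.0000
Iteration 2:
  α = (8 - (-1.2)·0.9091 - (4)·0.0000) / (6.2) = 1.4663
  β = (5 - (1)·1.2903 - (1.5)·0.0000) / (5.5) = 0.6745
  γ = (0 - (2)·1.2903 - (-1)·0.9091) / (-7) = 0.2388
Iteration 3:
  α = (8 - (-1.2)·0.6745 - (4)·0.2388) / (6.2) = 1.2668
  β = (5 - (1)·1.4663 - (1.5)·0.2388) / (5.5) = 0.5774
  γ = (0 - (2)·1.4663 - (-1)·0.6745) / (-7) = 0.3226
Residual b − A·x = (-0.4517, 0.0736, 0.3020); ∞-norm = 0.4517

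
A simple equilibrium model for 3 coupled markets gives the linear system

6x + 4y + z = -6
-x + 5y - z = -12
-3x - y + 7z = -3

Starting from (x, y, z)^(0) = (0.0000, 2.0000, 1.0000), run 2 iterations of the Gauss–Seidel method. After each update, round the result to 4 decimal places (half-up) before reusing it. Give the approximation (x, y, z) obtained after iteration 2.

Iteration 1:
  x = (-6 - (4)·2.0000 - (1)·1.0000) / (6) = -2.5000
  y = (-12 - (-1)·-2.5000 - (-1)·1.0000) / (5) = -2.7000
  z = (-3 - (-3)·-2.5000 - (-1)·-2.7000) / (7) = -1.8857
Iteration 2:
  x = (-6 - (4)·-2.7000 - (1)·-1.8857) / (6) = 1.1143
  y = (-12 - (-1)·1.1143 - (-1)·-1.8857) / (5) = -2.5543
  z = (-3 - (-3)·1.1143 - (-1)·-2.5543) / (7) = -0.3159

(1.1143, -2.5543, -0.3159)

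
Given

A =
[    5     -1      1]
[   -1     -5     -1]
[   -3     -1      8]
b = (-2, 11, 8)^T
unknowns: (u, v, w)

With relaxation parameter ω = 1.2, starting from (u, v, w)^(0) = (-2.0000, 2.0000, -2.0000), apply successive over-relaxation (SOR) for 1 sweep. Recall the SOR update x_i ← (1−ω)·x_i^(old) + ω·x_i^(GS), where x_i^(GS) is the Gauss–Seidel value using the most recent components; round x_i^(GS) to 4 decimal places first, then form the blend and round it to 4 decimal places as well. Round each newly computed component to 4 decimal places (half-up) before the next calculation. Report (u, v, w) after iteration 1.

(0.8800, -2.7712, 1.5803)

Iteration 1:
  u: GS value = (-2 - (-1)·2.0000 - (1)·-2.0000) / (5) = 0.4000;  u ← (1−ω)·-2.0000 + ω·0.4000 = 0.8800
  v: GS value = (11 - (-1)·0.8800 - (-1)·-2.0000) / (-5) = -1.9760;  v ← (1−ω)·2.0000 + ω·-1.9760 = -2.7712
  w: GS value = (8 - (-3)·0.8800 - (-1)·-2.7712) / (8) = 0.9836;  w ← (1−ω)·-2.0000 + ω·0.9836 = 1.5803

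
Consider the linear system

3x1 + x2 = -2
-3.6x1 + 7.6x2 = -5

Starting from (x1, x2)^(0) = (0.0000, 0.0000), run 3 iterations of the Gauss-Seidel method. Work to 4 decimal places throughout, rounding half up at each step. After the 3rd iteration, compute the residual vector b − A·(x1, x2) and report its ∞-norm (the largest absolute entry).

Iteration 1:
  x1 = (-2 - (1)·0.0000) / (3) = -0.6667
  x2 = (-5 - (-3.6)·-0.6667) / (7.6) = -0.9737
Iteration 2:
  x1 = (-2 - (1)·-0.9737) / (3) = -0.3421
  x2 = (-5 - (-3.6)·-0.3421) / (7.6) = -0.8199
Iteration 3:
  x1 = (-2 - (1)·-0.8199) / (3) = -0.3934
  x2 = (-5 - (-3.6)·-0.3934) / (7.6) = -0.8442
Residual b − A·x = (0.0244, -0.0003); ∞-norm = 0.0244

0.0244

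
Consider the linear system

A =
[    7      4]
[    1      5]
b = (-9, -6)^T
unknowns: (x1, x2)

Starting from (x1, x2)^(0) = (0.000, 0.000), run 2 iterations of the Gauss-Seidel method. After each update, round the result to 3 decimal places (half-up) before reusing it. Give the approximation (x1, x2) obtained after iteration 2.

(-0.747, -1.051)

Iteration 1:
  x1 = (-9 - (4)·0.000) / (7) = -1.286
  x2 = (-6 - (1)·-1.286) / (5) = -0.943
Iteration 2:
  x1 = (-9 - (4)·-0.943) / (7) = -0.747
  x2 = (-6 - (1)·-0.747) / (5) = -1.051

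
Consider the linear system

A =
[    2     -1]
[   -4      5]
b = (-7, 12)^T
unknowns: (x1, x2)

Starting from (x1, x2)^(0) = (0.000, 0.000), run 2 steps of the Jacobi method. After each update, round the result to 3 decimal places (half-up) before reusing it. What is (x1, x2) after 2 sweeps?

(-2.300, -0.400)

Iteration 1:
  x1 = (-7 - (-1)·0.000) / (2) = -3.500
  x2 = (12 - (-4)·0.000) / (5) = 2.400
Iteration 2:
  x1 = (-7 - (-1)·2.400) / (2) = -2.300
  x2 = (12 - (-4)·-3.500) / (5) = -0.400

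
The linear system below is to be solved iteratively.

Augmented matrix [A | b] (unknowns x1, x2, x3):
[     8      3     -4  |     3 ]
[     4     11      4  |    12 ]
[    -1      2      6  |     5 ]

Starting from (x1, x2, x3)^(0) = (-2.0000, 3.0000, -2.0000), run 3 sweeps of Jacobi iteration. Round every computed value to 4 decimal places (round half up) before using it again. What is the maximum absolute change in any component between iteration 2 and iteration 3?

0.4050

Iteration 1:
  x1 = (3 - (3)·3.0000 - (-4)·-2.0000) / (8) = -1.7500
  x2 = (12 - (4)·-2.0000 - (4)·-2.0000) / (11) = 2.5455
  x3 = (5 - (-1)·-2.0000 - (2)·3.0000) / (6) = -0.5000
Iteration 2:
  x1 = (3 - (3)·2.5455 - (-4)·-0.5000) / (8) = -0.8296
  x2 = (12 - (4)·-1.7500 - (4)·-0.5000) / (11) = 1.9091
  x3 = (5 - (-1)·-1.7500 - (2)·2.5455) / (6) = -0.3068
Iteration 3:
  x1 = (3 - (3)·1.9091 - (-4)·-0.3068) / (8) = -0.4943
  x2 = (12 - (4)·-0.8296 - (4)·-0.3068) / (11) = 1.5041
  x3 = (5 - (-1)·-0.8296 - (2)·1.9091) / (6) = 0.0587
Change: (0.3353, -0.4050, 0.3655) → max |·| = 0.4050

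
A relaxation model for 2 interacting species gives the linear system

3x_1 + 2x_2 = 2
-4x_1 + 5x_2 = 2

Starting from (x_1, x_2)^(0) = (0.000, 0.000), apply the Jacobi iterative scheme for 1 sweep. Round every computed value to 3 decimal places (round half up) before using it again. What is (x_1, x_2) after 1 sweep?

Iteration 1:
  x_1 = (2 - (2)·0.000) / (3) = 0.667
  x_2 = (2 - (-4)·0.000) / (5) = 0.400

(0.667, 0.400)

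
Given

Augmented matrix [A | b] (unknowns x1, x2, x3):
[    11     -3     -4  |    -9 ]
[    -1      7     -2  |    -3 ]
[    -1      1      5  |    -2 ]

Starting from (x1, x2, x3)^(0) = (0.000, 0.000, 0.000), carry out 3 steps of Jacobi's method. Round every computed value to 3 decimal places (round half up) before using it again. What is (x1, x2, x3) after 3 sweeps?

(-1.172, -0.720, -0.484)

Iteration 1:
  x1 = (-9 - (-3)·0.000 - (-4)·0.000) / (11) = -0.818
  x2 = (-3 - (-1)·0.000 - (-2)·0.000) / (7) = -0.429
  x3 = (-2 - (-1)·0.000 - (1)·0.000) / (5) = -0.400
Iteration 2:
  x1 = (-9 - (-3)·-0.429 - (-4)·-0.400) / (11) = -1.081
  x2 = (-3 - (-1)·-0.818 - (-2)·-0.400) / (7) = -0.660
  x3 = (-2 - (-1)·-0.818 - (1)·-0.429) / (5) = -0.478
Iteration 3:
  x1 = (-9 - (-3)·-0.660 - (-4)·-0.478) / (11) = -1.172
  x2 = (-3 - (-1)·-1.081 - (-2)·-0.478) / (7) = -0.720
  x3 = (-2 - (-1)·-1.081 - (1)·-0.660) / (5) = -0.484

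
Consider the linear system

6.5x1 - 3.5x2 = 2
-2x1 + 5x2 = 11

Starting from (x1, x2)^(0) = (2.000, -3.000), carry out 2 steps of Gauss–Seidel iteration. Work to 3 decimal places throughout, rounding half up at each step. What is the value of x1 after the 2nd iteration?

1.211

Iteration 1:
  x1 = (2 - (-3.5)·-3.000) / (6.5) = -1.308
  x2 = (11 - (-2)·-1.308) / (5) = 1.677
Iteration 2:
  x1 = (2 - (-3.5)·1.677) / (6.5) = 1.211
  x2 = (11 - (-2)·1.211) / (5) = 2.684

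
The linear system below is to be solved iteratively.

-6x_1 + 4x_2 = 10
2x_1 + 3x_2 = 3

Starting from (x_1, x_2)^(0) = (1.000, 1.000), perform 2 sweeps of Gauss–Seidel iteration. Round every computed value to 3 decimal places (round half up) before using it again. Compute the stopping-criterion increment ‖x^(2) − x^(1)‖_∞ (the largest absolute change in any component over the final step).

0.445

Iteration 1:
  x_1 = (10 - (4)·1.000) / (-6) = -1.000
  x_2 = (3 - (2)·-1.000) / (3) = 1.667
Iteration 2:
  x_1 = (10 - (4)·1.667) / (-6) = -0.555
  x_2 = (3 - (2)·-0.555) / (3) = 1.370
Change: (0.445, -0.297) → max |·| = 0.445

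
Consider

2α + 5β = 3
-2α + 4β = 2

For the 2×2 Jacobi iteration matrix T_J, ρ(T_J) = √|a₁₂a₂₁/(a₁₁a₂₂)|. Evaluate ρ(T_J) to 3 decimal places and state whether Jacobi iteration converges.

a₁₂a₂₁/(a₁₁a₂₂) = (5)·(-2) / ((2)·(4)) = -1.250000
ρ = √|-1.250000| = √1.250000 = 1.118
ρ > 1, so Jacobi diverges

1.118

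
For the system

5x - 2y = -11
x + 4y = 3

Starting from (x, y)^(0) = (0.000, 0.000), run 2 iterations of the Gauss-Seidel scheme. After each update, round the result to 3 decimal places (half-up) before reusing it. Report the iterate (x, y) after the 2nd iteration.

Iteration 1:
  x = (-11 - (-2)·0.000) / (5) = -2.200
  y = (3 - (1)·-2.200) / (4) = 1.300
Iteration 2:
  x = (-11 - (-2)·1.300) / (5) = -1.680
  y = (3 - (1)·-1.680) / (4) = 1.170

(-1.680, 1.170)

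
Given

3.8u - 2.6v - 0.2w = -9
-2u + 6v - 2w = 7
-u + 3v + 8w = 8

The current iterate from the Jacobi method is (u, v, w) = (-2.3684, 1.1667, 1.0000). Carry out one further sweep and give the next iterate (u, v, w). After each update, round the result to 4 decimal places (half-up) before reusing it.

One sweep:
  u = (-9 - (-2.6)·1.1667 - (-0.2)·1.0000) / (3.8) = -1.5175
  v = (7 - (-2)·-2.3684 - (-2)·1.0000) / (6) = 0.7105
  w = (8 - (-1)·-2.3684 - (3)·1.1667) / (8) = 0.2664

(-1.5175, 0.7105, 0.2664)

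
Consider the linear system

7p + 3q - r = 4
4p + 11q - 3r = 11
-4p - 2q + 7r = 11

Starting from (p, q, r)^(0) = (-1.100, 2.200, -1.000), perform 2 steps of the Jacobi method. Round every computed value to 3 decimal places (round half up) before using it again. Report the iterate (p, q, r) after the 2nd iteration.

Iteration 1:
  p = (4 - (3)·2.200 - (-1)·-1.000) / (7) = -0.514
  q = (11 - (4)·-1.100 - (-3)·-1.000) / (11) = 1.127
  r = (11 - (-4)·-1.100 - (-2)·2.200) / (7) = 1.571
Iteration 2:
  p = (4 - (3)·1.127 - (-1)·1.571) / (7) = 0.313
  q = (11 - (4)·-0.514 - (-3)·1.571) / (11) = 1.615
  r = (11 - (-4)·-0.514 - (-2)·1.127) / (7) = 1.600

(0.313, 1.615, 1.600)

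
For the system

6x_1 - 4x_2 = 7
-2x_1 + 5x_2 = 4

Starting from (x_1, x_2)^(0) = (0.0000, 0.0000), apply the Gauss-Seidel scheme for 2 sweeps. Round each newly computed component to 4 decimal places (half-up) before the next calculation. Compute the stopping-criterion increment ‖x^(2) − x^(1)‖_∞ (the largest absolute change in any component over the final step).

0.8444

Iteration 1:
  x_1 = (7 - (-4)·0.0000) / (6) = 1.1667
  x_2 = (4 - (-2)·1.1667) / (5) = 1.2667
Iteration 2:
  x_1 = (7 - (-4)·1.2667) / (6) = 2.0111
  x_2 = (4 - (-2)·2.0111) / (5) = 1.6044
Change: (0.8444, 0.3377) → max |·| = 0.8444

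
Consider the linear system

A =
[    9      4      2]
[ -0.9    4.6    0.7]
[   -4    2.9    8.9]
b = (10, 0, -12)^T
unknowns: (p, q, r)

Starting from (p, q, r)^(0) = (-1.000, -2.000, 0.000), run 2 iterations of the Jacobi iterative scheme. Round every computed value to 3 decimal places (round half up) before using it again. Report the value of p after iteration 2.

Iteration 1:
  p = (10 - (4)·-2.000 - (2)·0.000) / (9) = 2.000
  q = (0 - (-0.9)·-1.000 - (0.7)·0.000) / (4.6) = -0.196
  r = (-12 - (-4)·-1.000 - (2.9)·-2.000) / (8.9) = -1.146
Iteration 2:
  p = (10 - (4)·-0.196 - (2)·-1.146) / (9) = 1.453
  q = (0 - (-0.9)·2.000 - (0.7)·-1.146) / (4.6) = 0.566
  r = (-12 - (-4)·2.000 - (2.9)·-0.196) / (8.9) = -0.386

1.453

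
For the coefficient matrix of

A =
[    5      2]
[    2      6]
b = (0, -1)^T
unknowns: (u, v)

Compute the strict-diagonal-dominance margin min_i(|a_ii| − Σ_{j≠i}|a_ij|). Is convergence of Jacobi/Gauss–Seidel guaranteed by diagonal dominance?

3

row 1: |5| − (2) = 3
row 2: |6| − (2) = 4
minimum over rows = 3 → strictly diagonally dominant (convergence guaranteed)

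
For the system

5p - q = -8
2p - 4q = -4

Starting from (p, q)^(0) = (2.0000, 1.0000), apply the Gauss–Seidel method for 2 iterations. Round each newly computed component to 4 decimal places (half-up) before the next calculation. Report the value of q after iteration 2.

0.2300

Iteration 1:
  p = (-8 - (-1)·1.0000) / (5) = -1.4000
  q = (-4 - (2)·-1.4000) / (-4) = 0.3000
Iteration 2:
  p = (-8 - (-1)·0.3000) / (5) = -1.5400
  q = (-4 - (2)·-1.5400) / (-4) = 0.2300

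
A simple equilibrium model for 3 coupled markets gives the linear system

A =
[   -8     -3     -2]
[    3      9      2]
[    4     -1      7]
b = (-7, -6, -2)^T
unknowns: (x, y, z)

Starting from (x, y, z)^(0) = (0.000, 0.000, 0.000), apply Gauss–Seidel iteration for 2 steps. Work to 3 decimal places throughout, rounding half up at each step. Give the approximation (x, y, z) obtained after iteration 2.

Iteration 1:
  x = (-7 - (-3)·0.000 - (-2)·0.000) / (-8) = 0.875
  y = (-6 - (3)·0.875 - (2)·0.000) / (9) = -0.958
  z = (-2 - (4)·0.875 - (-1)·-0.958) / (7) = -0.923
Iteration 2:
  x = (-7 - (-3)·-0.958 - (-2)·-0.923) / (-8) = 1.465
  y = (-6 - (3)·1.465 - (2)·-0.923) / (9) = -0.950
  z = (-2 - (4)·1.465 - (-1)·-0.950) / (7) = -1.259

(1.465, -0.950, -1.259)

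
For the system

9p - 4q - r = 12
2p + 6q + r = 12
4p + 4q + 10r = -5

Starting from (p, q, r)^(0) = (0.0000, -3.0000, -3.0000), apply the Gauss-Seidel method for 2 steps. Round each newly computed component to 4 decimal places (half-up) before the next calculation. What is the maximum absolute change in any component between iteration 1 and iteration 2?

Iteration 1:
  p = (12 - (-4)·-3.0000 - (-1)·-3.0000) / (9) = -0.3333
  q = (12 - (2)·-0.3333 - (1)·-3.0000) / (6) = 2.6111
  r = (-5 - (4)·-0.3333 - (4)·2.6111) / (10) = -1.4111
Iteration 2:
  p = (12 - (-4)·2.6111 - (-1)·-1.4111) / (9) = 2.3370
  q = (12 - (2)·2.3370 - (1)·-1.4111) / (6) = 1.4562
  r = (-5 - (4)·2.3370 - (4)·1.4562) / (10) = -2.0173
Change: (2.6703, -1.1549, -0.6062) → max |·| = 2.6703

2.6703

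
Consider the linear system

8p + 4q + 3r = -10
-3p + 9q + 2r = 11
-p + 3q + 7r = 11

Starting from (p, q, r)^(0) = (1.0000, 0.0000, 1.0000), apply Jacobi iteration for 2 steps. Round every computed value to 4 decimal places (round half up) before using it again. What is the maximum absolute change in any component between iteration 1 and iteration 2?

Iteration 1:
  p = (-10 - (4)·0.0000 - (3)·1.0000) / (8) = -1.6250
  q = (11 - (-3)·1.0000 - (2)·1.0000) / (9) = 1.3333
  r = (11 - (-1)·1.0000 - (3)·0.0000) / (7) = 1.7143
Iteration 2:
  p = (-10 - (4)·1.3333 - (3)·1.7143) / (8) = -2.5595
  q = (11 - (-3)·-1.6250 - (2)·1.7143) / (9) = 0.2996
  r = (11 - (-1)·-1.6250 - (3)·1.3333) / (7) = 0.7679
Change: (-0.9345, -1.0337, -0.9464) → max |·| = 1.0337

1.0337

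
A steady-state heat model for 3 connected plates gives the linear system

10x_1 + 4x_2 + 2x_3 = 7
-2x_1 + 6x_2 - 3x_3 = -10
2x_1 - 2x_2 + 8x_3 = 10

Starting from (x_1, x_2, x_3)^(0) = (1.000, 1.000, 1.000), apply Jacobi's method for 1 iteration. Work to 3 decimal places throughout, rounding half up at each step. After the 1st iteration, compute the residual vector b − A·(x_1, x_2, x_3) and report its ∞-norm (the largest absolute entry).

Iteration 1:
  x_1 = (7 - (4)·1.000 - (2)·1.000) / (10) = 0.100
  x_2 = (-10 - (-2)·1.000 - (-3)·1.000) / (6) = -0.833
  x_3 = (10 - (2)·1.000 - (-2)·1.000) / (8) = 1.250
Residual b − A·x = (6.832, -1.052, -1.866); ∞-norm = 6.832

6.832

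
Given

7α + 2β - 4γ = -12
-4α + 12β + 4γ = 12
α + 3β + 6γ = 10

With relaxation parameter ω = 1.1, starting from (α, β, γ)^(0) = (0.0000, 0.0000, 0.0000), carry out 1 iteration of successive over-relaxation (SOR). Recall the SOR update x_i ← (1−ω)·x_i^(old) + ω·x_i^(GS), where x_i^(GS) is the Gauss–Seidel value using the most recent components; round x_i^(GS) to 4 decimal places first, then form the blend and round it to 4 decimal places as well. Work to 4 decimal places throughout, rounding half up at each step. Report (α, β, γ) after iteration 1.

(-1.8857, 0.4085, 1.9544)

Iteration 1:
  α: GS value = (-12 - (2)·0.0000 - (-4)·0.0000) / (7) = -1.7143;  α ← (1−ω)·0.0000 + ω·-1.7143 = -1.8857
  β: GS value = (12 - (-4)·-1.8857 - (4)·0.0000) / (12) = 0.3714;  β ← (1−ω)·0.0000 + ω·0.3714 = 0.4085
  γ: GS value = (10 - (1)·-1.8857 - (3)·0.4085) / (6) = 1.7767;  γ ← (1−ω)·0.0000 + ω·1.7767 = 1.9544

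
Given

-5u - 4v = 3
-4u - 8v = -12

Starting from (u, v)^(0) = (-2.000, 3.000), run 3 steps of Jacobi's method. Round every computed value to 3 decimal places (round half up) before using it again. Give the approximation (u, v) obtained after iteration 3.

Iteration 1:
  u = (3 - (-4)·3.000) / (-5) = -3.000
  v = (-12 - (-4)·-2.000) / (-8) = 2.500
Iteration 2:
  u = (3 - (-4)·2.500) / (-5) = -2.600
  v = (-12 - (-4)·-3.000) / (-8) = 3.000
Iteration 3:
  u = (3 - (-4)·3.000) / (-5) = -3.000
  v = (-12 - (-4)·-2.600) / (-8) = 2.800

(-3.000, 2.800)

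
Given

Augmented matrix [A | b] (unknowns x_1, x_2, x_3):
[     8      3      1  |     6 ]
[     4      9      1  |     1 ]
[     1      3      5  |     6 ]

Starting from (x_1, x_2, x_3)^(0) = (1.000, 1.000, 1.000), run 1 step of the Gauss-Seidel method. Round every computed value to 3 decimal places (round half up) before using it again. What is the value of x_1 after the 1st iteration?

Iteration 1:
  x_1 = (6 - (3)·1.000 - (1)·1.000) / (8) = 0.250
  x_2 = (1 - (4)·0.250 - (1)·1.000) / (9) = -0.111
  x_3 = (6 - (1)·0.250 - (3)·-0.111) / (5) = 1.217

0.250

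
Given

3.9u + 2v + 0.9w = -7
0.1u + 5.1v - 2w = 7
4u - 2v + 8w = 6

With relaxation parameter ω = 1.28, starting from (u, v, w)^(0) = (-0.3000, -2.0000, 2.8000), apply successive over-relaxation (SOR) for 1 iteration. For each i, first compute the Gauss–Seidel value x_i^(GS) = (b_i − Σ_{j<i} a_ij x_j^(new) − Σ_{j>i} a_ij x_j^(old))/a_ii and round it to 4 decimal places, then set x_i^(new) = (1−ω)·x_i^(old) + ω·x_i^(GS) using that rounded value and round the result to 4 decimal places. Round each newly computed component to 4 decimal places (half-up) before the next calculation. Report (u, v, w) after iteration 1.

Iteration 1:
  u: GS value = (-7 - (2)·-2.0000 - (0.9)·2.8000) / (3.9) = -1.4154;  u ← (1−ω)·-0.3000 + ω·-1.4154 = -1.7277
  v: GS value = (7 - (0.1)·-1.7277 - (-2)·2.8000) / (5.1) = 2.5045;  v ← (1−ω)·-2.0000 + ω·2.5045 = 3.7658
  w: GS value = (6 - (4)·-1.7277 - (-2)·3.7658) / (8) = 2.5553;  w ← (1−ω)·2.8000 + ω·2.5553 = 2.4868

(-1.7277, 3.7658, 2.4868)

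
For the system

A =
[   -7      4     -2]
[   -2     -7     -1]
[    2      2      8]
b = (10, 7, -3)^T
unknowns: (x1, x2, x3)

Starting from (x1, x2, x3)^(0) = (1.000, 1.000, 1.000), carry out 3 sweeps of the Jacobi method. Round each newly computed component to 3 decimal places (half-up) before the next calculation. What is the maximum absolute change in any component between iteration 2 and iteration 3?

0.177

Iteration 1:
  x1 = (10 - (4)·1.000 - (-2)·1.000) / (-7) = -1.143
  x2 = (7 - (-2)·1.000 - (-1)·1.000) / (-7) = -1.429
  x3 = (-3 - (2)·1.000 - (2)·1.000) / (8) = -0.875
Iteration 2:
  x1 = (10 - (4)·-1.429 - (-2)·-0.875) / (-7) = -1.995
  x2 = (7 - (-2)·-1.143 - (-1)·-0.875) / (-7) = -0.548
  x3 = (-3 - (2)·-1.143 - (2)·-1.429) / (8) = 0.268
Iteration 3:
  x1 = (10 - (4)·-0.548 - (-2)·0.268) / (-7) = -1.818
  x2 = (7 - (-2)·-1.995 - (-1)·0.268) / (-7) = -0.468
  x3 = (-3 - (2)·-1.995 - (2)·-0.548) / (8) = 0.261
Change: (0.177, 0.080, -0.007) → max |·| = 0.177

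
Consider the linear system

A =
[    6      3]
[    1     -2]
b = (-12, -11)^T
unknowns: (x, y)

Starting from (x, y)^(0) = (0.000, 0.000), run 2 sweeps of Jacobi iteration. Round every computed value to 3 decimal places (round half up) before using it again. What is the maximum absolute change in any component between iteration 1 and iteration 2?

Iteration 1:
  x = (-12 - (3)·0.000) / (6) = -2.000
  y = (-11 - (1)·0.000) / (-2) = 5.500
Iteration 2:
  x = (-12 - (3)·5.500) / (6) = -4.750
  y = (-11 - (1)·-2.000) / (-2) = 4.500
Change: (-2.750, -1.000) → max |·| = 2.750

2.750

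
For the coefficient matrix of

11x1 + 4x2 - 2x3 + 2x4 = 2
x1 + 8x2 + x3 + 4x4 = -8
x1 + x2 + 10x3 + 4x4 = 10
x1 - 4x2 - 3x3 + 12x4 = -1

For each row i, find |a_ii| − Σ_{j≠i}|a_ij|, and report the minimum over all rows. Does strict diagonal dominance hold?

row 1: |11| − (4+2+2) = 3
row 2: |8| − (1+1+4) = 2
row 3: |10| − (1+1+4) = 4
row 4: |12| − (1+4+3) = 4
minimum over rows = 2 → strictly diagonally dominant (convergence guaranteed)

2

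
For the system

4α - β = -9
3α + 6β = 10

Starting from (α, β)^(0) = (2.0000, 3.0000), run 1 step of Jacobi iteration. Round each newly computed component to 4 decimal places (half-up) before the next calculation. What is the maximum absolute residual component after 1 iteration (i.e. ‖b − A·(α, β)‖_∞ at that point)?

10.4998

Iteration 1:
  α = (-9 - (-1)·3.0000) / (4) = -1.5000
  β = (10 - (3)·2.0000) / (6) = 0.6667
Residual b − A·x = (-2.3333, 10.4998); ∞-norm = 10.4998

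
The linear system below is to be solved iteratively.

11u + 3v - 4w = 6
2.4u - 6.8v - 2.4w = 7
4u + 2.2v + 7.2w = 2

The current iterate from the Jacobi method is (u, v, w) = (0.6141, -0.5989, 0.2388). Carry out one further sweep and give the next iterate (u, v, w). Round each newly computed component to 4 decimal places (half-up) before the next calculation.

(0.7956, -0.8970, 0.1196)

One sweep:
  u = (6 - (3)·-0.5989 - (-4)·0.2388) / (11) = 0.7956
  v = (7 - (2.4)·0.6141 - (-2.4)·0.2388) / (-6.8) = -0.8970
  w = (2 - (4)·0.6141 - (2.2)·-0.5989) / (7.2) = 0.1196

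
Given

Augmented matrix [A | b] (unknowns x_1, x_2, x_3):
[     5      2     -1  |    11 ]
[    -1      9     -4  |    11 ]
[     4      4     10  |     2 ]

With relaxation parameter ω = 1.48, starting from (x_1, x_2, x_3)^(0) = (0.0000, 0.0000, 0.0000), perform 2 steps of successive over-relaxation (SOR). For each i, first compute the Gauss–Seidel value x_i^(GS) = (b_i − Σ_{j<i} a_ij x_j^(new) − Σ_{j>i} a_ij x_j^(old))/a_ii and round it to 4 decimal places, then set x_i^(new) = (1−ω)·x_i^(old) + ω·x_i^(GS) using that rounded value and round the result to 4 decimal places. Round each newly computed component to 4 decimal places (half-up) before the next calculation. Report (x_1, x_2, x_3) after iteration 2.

Iteration 1:
  x_1: GS value = (11 - (2)·0.0000 - (-1)·0.0000) / (5) = 2.2000;  x_1 ← (1−ω)·0.0000 + ω·2.2000 = 3.2560
  x_2: GS value = (11 - (-1)·3.2560 - (-4)·0.0000) / (9) = 1.5840;  x_2 ← (1−ω)·0.0000 + ω·1.5840 = 2.3443
  x_3: GS value = (2 - (4)·3.2560 - (4)·2.3443) / (10) = -2.0401;  x_3 ← (1−ω)·0.0000 + ω·-2.0401 = -3.0193
Iteration 2:
  x_1: GS value = (11 - (2)·2.3443 - (-1)·-3.0193) / (5) = 0.6584;  x_1 ← (1−ω)·3.2560 + ω·0.6584 = -0.5884
  x_2: GS value = (11 - (-1)·-0.5884 - (-4)·-3.0193) / (9) = -0.1851;  x_2 ← (1−ω)·2.3443 + ω·-0.1851 = -1.3992
  x_3: GS value = (2 - (4)·-0.5884 - (4)·-1.3992) / (10) = 0.9950;  x_3 ← (1−ω)·-3.0193 + ω·0.9950 = 2.9219

(-0.5884, -1.3992, 2.9219)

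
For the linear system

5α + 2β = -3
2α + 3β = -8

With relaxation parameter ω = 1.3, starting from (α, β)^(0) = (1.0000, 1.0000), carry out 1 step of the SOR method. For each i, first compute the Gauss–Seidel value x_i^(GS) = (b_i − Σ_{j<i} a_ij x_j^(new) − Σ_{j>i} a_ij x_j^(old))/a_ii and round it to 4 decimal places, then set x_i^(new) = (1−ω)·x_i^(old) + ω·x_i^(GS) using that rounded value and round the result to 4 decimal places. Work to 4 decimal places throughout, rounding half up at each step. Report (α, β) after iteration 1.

Iteration 1:
  α: GS value = (-3 - (2)·1.0000) / (5) = -1.0000;  α ← (1−ω)·1.0000 + ω·-1.0000 = -1.6000
  β: GS value = (-8 - (2)·-1.6000) / (3) = -1.6000;  β ← (1−ω)·1.0000 + ω·-1.6000 = -2.3800

(-1.6000, -2.3800)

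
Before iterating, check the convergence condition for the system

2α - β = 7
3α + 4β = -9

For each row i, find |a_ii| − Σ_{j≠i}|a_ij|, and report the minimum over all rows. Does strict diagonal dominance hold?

row 1: |2| − (1) = 1
row 2: |4| − (3) = 1
minimum over rows = 1 → strictly diagonally dominant (convergence guaranteed)

1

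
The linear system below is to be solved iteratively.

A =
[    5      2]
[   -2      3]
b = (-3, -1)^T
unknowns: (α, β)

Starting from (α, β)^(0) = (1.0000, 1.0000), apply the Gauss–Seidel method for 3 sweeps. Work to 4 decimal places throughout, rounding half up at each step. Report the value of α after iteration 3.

Iteration 1:
  α = (-3 - (2)·1.0000) / (5) = -1.0000
  β = (-1 - (-2)·-1.0000) / (3) = -1.0000
Iteration 2:
  α = (-3 - (2)·-1.0000) / (5) = -0.2000
  β = (-1 - (-2)·-0.2000) / (3) = -0.4667
Iteration 3:
  α = (-3 - (2)·-0.4667) / (5) = -0.4133
  β = (-1 - (-2)·-0.4133) / (3) = -0.6089

-0.4133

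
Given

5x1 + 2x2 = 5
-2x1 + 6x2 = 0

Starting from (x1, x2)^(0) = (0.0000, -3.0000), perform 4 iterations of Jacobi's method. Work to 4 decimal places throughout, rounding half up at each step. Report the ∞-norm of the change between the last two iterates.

0.1600

Iteration 1:
  x1 = (5 - (2)·-3.0000) / (5) = 2.2000
  x2 = (0 - (-2)·0.0000) / (6) = 0.0000
Iteration 2:
  x1 = (5 - (2)·0.0000) / (5) = 1.0000
  x2 = (0 - (-2)·2.2000) / (6) = 0.7333
Iteration 3:
  x1 = (5 - (2)·0.7333) / (5) = 0.7067
  x2 = (0 - (-2)·1.0000) / (6) = 0.3333
Iteration 4:
  x1 = (5 - (2)·0.3333) / (5) = 0.8667
  x2 = (0 - (-2)·0.7067) / (6) = 0.2356
Change: (0.1600, -0.0977) → max |·| = 0.1600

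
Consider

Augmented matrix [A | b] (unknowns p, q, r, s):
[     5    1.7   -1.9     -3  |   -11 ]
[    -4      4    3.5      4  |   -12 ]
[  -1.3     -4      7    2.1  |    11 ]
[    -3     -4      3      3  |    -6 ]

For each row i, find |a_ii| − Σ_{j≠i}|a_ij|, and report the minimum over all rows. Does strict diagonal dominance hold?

-7.5

row 1: |5| − (1.7+1.9+3) = -1.6
row 2: |4| − (4+3.5+4) = -7.5
row 3: |7| − (1.3+4+2.1) = -0.4
row 4: |3| − (3+4+3) = -7
minimum over rows = -7.5 → not strictly diagonally dominant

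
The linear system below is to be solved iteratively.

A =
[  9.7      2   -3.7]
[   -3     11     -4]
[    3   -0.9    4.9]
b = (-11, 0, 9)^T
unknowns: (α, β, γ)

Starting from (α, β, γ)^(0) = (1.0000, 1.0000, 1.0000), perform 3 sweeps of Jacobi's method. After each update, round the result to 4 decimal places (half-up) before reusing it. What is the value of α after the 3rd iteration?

Iteration 1:
  α = (-11 - (2)·1.0000 - (-3.7)·1.0000) / (9.7) = -0.9588
  β = (0 - (-3)·1.0000 - (-4)·1.0000) / (11) = 0.6364
  γ = (9 - (3)·1.0000 - (-0.9)·1.0000) / (4.9) = 1.4082
Iteration 2:
  α = (-11 - (2)·0.6364 - (-3.7)·1.4082) / (9.7) = -0.7281
  β = (0 - (-3)·-0.9588 - (-4)·1.4082) / (11) = 0.2506
  γ = (9 - (3)·-0.9588 - (-0.9)·0.6364) / (4.9) = 2.5406
Iteration 3:
  α = (-11 - (2)·0.2506 - (-3.7)·2.5406) / (9.7) = -0.2166
  β = (0 - (-3)·-0.7281 - (-4)·2.5406) / (11) = 0.7253
  γ = (9 - (3)·-0.7281 - (-0.9)·0.2506) / (4.9) = 2.3285

-0.2166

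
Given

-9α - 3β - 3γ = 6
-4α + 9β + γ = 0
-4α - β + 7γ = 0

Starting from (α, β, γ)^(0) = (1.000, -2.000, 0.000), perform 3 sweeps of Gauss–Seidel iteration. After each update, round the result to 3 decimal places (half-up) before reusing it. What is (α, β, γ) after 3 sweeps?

(-0.427, -0.143, -0.264)

Iteration 1:
  α = (6 - (-3)·-2.000 - (-3)·0.000) / (-9) = 0.000
  β = (0 - (-4)·0.000 - (1)·0.000) / (9) = 0.000
  γ = (0 - (-4)·0.000 - (-1)·0.000) / (7) = 0.000
Iteration 2:
  α = (6 - (-3)·0.000 - (-3)·0.000) / (-9) = -0.667
  β = (0 - (-4)·-0.667 - (1)·0.000) / (9) = -0.296
  γ = (0 - (-4)·-0.667 - (-1)·-0.296) / (7) = -0.423
Iteration 3:
  α = (6 - (-3)·-0.296 - (-3)·-0.423) / (-9) = -0.427
  β = (0 - (-4)·-0.427 - (1)·-0.423) / (9) = -0.143
  γ = (0 - (-4)·-0.427 - (-1)·-0.143) / (7) = -0.264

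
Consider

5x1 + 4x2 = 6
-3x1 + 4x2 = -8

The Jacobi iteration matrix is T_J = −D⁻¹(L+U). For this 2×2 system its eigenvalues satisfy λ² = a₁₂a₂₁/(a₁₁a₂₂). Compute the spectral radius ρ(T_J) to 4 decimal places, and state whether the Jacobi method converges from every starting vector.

0.7746

a₁₂a₂₁/(a₁₁a₂₂) = (4)·(-3) / ((5)·(4)) = -0.600000
ρ = √|-0.600000| = √0.600000 = 0.7746
ρ < 1, so Jacobi converges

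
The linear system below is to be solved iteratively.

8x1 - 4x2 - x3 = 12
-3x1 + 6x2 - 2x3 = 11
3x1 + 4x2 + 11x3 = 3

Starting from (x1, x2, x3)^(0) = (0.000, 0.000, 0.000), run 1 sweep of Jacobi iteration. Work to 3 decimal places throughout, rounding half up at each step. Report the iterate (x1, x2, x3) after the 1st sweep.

(1.500, 1.833, 0.273)

Iteration 1:
  x1 = (12 - (-4)·0.000 - (-1)·0.000) / (8) = 1.500
  x2 = (11 - (-3)·0.000 - (-2)·0.000) / (6) = 1.833
  x3 = (3 - (3)·0.000 - (4)·0.000) / (11) = 0.273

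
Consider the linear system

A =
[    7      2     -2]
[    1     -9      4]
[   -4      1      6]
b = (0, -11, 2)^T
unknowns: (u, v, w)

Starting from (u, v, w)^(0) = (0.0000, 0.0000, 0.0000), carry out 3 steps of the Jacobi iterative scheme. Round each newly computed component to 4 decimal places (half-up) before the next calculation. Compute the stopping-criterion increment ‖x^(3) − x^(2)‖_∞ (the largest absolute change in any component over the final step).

Iteration 1:
  u = (0 - (2)·0.0000 - (-2)·0.0000) / (7) = 0.0000
  v = (-11 - (1)·0.0000 - (4)·0.0000) / (-9) = 1.2222
  w = (2 - (-4)·0.0000 - (1)·0.0000) / (6) = 0.3333
Iteration 2:
  u = (0 - (2)·1.2222 - (-2)·0.3333) / (7) = -0.2540
  v = (-11 - (1)·0.0000 - (4)·0.3333) / (-9) = 1.3704
  w = (2 - (-4)·0.0000 - (1)·1.2222) / (6) = 0.1296
Iteration 3:
  u = (0 - (2)·1.3704 - (-2)·0.1296) / (7) = -0.3545
  v = (-11 - (1)·-0.2540 - (4)·0.1296) / (-9) = 1.2516
  w = (2 - (-4)·-0.2540 - (1)·1.3704) / (6) = -0.0644
Change: (-0.1005, -0.1188, -0.1940) → max |·| = 0.1940

0.1940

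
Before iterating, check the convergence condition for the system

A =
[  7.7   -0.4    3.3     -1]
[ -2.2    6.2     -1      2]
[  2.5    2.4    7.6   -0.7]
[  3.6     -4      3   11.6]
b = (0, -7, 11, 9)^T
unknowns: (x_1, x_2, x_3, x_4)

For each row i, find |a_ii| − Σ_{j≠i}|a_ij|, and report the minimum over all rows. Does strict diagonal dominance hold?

1

row 1: |7.7| − (0.4+3.3+1) = 3
row 2: |6.2| − (2.2+1+2) = 1
row 3: |7.6| − (2.5+2.4+0.7) = 2
row 4: |11.6| − (3.6+4+3) = 1
minimum over rows = 1 → strictly diagonally dominant (convergence guaranteed)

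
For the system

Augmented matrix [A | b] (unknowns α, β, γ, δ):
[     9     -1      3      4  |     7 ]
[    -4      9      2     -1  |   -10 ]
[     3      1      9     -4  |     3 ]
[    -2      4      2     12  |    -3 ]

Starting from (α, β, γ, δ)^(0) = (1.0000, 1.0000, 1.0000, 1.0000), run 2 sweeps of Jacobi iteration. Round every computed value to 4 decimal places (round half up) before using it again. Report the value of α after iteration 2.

0.8395

Iteration 1:
  α = (7 - (-1)·1.0000 - (3)·1.0000 - (4)·1.0000) / (9) = 0.1111
  β = (-10 - (-4)·1.0000 - (2)·1.0000 - (-1)·1.0000) / (9) = -0.7778
  γ = (3 - (3)·1.0000 - (1)·1.0000 - (-4)·1.0000) / (9) = 0.3333
  δ = (-3 - (-2)·1.0000 - (4)·1.0000 - (2)·1.0000) / (12) = -0.5833
Iteration 2:
  α = (7 - (-1)·-0.7778 - (3)·0.3333 - (4)·-0.5833) / (9) = 0.8395
  β = (-10 - (-4)·0.1111 - (2)·0.3333 - (-1)·-0.5833) / (9) = -1.2006
  γ = (3 - (3)·0.1111 - (1)·-0.7778 - (-4)·-0.5833) / (9) = 0.1235
  δ = (-3 - (-2)·0.1111 - (4)·-0.7778 - (2)·0.3333) / (12) = -0.0278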